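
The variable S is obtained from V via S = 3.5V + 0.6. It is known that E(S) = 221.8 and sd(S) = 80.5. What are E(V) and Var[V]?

From S = 3.5V + 0.6: E(S) = a·E(V) + b, so E(V) = (E(S) − b)/a = (221.8 − 0.6)/3.5 = 63.2.
Var[S] = 80.5² = 6480.25.
Var[S] = a²·Var[V], so Var[V] = 6480.25/3.5² = 529.

E(V) = 63.2, Var[V] = 529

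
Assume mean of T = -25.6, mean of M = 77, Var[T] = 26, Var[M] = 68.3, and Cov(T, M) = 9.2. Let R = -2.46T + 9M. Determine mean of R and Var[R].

mean of R = (-2.46)·mean of T + 9·mean of M = (-2.46)·(-25.6) + 9·77 = 755.976.
Var[R] = a²·Var[T] + b²·Var[M] + 2ab·Cov(T, M) with a = -2.46, b = 9.
= (-2.46)²·26 + 9²·68.3 + 2·(-2.46)·9·9.2
= 157.3416 + 5532.3 + (-407.376) = 5282.2656.

mean of R = 755.976, Var[R] = 5282.2656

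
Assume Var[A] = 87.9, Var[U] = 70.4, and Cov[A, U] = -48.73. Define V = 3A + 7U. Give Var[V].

Var[V] = 2194.04

Var[V] = a²·Var[A] + b²·Var[U] + 2ab·Cov[A, U] with a = 3, b = 7.
= 3²·87.9 + 7²·70.4 + 2·3·7·(-48.73)
= 791.1 + 3449.6 + (-2046.66) = 2194.04.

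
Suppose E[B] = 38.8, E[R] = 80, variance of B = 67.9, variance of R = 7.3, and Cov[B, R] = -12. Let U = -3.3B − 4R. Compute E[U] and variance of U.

E[U] = (-3.3)·E[B] + (-4)·E[R] = (-3.3)·38.8 + (-4)·80 = -448.04.
variance of U = a²·variance of B + b²·variance of R + 2ab·Cov[B, R] with a = -3.3, b = -4.
= (-3.3)²·67.9 + (-4)²·7.3 + 2·(-3.3)·(-4)·(-12)
= 739.431 + 116.8 + (-316.8) = 539.431.

E[U] = -448.04, variance of U = 539.431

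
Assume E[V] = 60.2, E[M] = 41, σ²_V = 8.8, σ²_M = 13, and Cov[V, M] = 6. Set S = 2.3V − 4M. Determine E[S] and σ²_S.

E[S] = 2.3·E[V] + (-4)·E[M] = 2.3·60.2 + (-4)·41 = -25.54.
σ²_S = a²·σ²_V + b²·σ²_M + 2ab·Cov[V, M] with a = 2.3, b = -4.
= 2.3²·8.8 + (-4)²·13 + 2·2.3·(-4)·6
= 46.552 + 208 + (-110.4) = 144.152.

E[S] = -25.54, σ²_S = 144.152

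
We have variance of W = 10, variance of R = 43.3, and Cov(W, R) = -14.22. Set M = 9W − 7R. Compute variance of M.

variance of M = a²·variance of W + b²·variance of R + 2ab·Cov(W, R) with a = 9, b = -7.
= 9²·10 + (-7)²·43.3 + 2·9·(-7)·(-14.22)
= 810 + 2121.7 + 1791.72 = 4723.42.

variance of M = 4723.42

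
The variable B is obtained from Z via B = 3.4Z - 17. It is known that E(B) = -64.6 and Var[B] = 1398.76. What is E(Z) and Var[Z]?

From B = 3.4Z - 17: E(B) = a·E(Z) + b, so E(Z) = (E(B) − b)/a = (-64.6 − (-17))/3.4 = -14.
Var[B] = a²·Var[Z], so Var[Z] = 1398.76/3.4² = 121.

E(Z) = -14, Var[Z] = 121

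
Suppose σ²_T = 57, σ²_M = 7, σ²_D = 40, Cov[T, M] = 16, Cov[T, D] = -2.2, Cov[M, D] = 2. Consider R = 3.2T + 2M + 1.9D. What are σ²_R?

σ²_R = a²·σ²_T + b²·σ²_M + c²·σ²_D + 2ab·Cov[T, M] + 2ac·Cov[T, D] + 2bc·Cov[M, D], with a = 3.2, b = 2, c = 1.9.
= 583.68 + 28 + 144.4 + 204.8 + (-26.752) + 15.2
= 949.328.

σ²_R = 949.328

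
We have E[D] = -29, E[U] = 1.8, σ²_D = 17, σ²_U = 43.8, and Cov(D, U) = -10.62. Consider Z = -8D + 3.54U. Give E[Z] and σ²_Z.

E[Z] = (-8)·E[D] + 3.54·E[U] = (-8)·(-29) + 3.54·1.8 = 238.372.
σ²_Z = a²·σ²_D + b²·σ²_U + 2ab·Cov(D, U) with a = -8, b = 3.54.
= (-8)²·17 + 3.54²·43.8 + 2·(-8)·3.54·(-10.62)
= 1088 + 548.88408 + 601.5168 = 2238.40088.

E[Z] = 238.372, σ²_Z = 2238.40088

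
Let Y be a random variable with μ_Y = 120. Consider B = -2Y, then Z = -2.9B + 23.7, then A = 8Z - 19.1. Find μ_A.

μ_B = (-2)·120 = -240.
μ_Z = (-2.9)·(-240) + 23.7 = 719.7.
μ_A = 8·719.7 + (-19.1) = 5738.5.

μ_A = 5738.5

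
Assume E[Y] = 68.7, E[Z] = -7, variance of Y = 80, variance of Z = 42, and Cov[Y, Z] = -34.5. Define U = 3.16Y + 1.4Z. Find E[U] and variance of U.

E[U] = 3.16·E[Y] + 1.4·E[Z] = 3.16·68.7 + 1.4·(-7) = 207.292.
variance of U = a²·variance of Y + b²·variance of Z + 2ab·Cov[Y, Z] with a = 3.16, b = 1.4.
= 3.16²·80 + 1.4²·42 + 2·3.16·1.4·(-34.5)
= 798.848 + 82.32 + (-305.256) = 575.912.

E[U] = 207.292, variance of U = 575.912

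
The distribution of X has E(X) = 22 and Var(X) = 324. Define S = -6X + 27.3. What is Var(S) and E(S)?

Var(S) = 11664, E(S) = -104.7

S = -6X + 27.3 is linear with a = -6, b = 27.3.
Var(S) = a²·Var(X) = (-6)²·324 = 11664 (the additive constant 27.3 does not affect variance).
E(S) = a·E(X) + b = (-6)·22 + 27.3 = -104.7.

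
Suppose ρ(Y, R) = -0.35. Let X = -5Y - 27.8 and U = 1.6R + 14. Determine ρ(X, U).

ρ(X, U) = 0.35

Linear rescalings preserve |correlation|; the slopes -5 and 1.6 have opposite signs, so the correlation flips sign: ρ(X, U) = −ρ(Y, R) = 0.35.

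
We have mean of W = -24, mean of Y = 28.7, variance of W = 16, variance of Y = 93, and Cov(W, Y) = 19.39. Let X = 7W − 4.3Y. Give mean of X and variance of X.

mean of X = 7·mean of W + (-4.3)·mean of Y = 7·(-24) + (-4.3)·28.7 = -291.41.
variance of X = a²·variance of W + b²·variance of Y + 2ab·Cov(W, Y) with a = 7, b = -4.3.
= 7²·16 + (-4.3)²·93 + 2·7·(-4.3)·19.39
= 784 + 1719.57 + (-1167.278) = 1336.292.

mean of X = -291.41, variance of X = 1336.292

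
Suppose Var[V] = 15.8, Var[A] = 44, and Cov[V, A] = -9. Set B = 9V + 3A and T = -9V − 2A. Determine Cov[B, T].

By bilinearity, Cov[B, T] = ac·Var[V] + bd·Var[A] + (ad+bc)·Cov[V, A], with a=9, b=3, c=-9, d=-2.
ac·Var[V] = 9·(-9)·15.8 = -1279.8
bd·Var[A] = 3·(-2)·44 = -264
(ad+bc)·Cov[V, A] = (-45)·(-9) = 405
Cov[B, T] = -1279.8 + (-264) + 405 = -1138.8.

Cov[B, T] = -1138.8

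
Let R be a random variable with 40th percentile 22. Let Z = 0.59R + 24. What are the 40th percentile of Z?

40th percentile of Z = 36.98

Since a = 0.59 > 0 the transformation is increasing, so the 40th percentile of Z = a·(P_{40} of R) + b = 0.59·22 + 24 = 36.98.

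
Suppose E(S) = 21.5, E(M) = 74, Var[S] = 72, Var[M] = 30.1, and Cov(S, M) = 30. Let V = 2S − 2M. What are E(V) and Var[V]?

E(V) = -105, Var[V] = 168.4

E(V) = 2·E(S) + (-2)·E(M) = 2·21.5 + (-2)·74 = -105.
Var[V] = a²·Var[S] + b²·Var[M] + 2ab·Cov(S, M) with a = 2, b = -2.
= 2²·72 + (-2)²·30.1 + 2·2·(-2)·30
= 288 + 120.4 + (-240) = 168.4.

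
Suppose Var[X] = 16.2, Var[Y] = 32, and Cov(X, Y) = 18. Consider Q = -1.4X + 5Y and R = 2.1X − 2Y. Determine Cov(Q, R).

Cov(Q, R) = -128.228

By bilinearity, Cov(Q, R) = ac·Var[X] + bd·Var[Y] + (ad+bc)·Cov(X, Y), with a=-1.4, b=5, c=2.1, d=-2.
ac·Var[X] = (-1.4)·2.1·16.2 = -47.628
bd·Var[Y] = 5·(-2)·32 = -320
(ad+bc)·Cov(X, Y) = (13.3)·18 = 239.4
Cov(Q, R) = -47.628 + (-320) + 239.4 = -128.228.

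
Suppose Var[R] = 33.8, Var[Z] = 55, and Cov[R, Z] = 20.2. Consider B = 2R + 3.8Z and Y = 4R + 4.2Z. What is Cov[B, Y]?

Cov[B, Y] = 1624.92

By bilinearity, Cov[B, Y] = ac·Var[R] + bd·Var[Z] + (ad+bc)·Cov[R, Z], with a=2, b=3.8, c=4, d=4.2.
ac·Var[R] = 2·4·33.8 = 270.4
bd·Var[Z] = 3.8·4.2·55 = 877.8
(ad+bc)·Cov[R, Z] = (23.6)·20.2 = 476.72
Cov[B, Y] = 270.4 + 877.8 + 476.72 = 1624.92.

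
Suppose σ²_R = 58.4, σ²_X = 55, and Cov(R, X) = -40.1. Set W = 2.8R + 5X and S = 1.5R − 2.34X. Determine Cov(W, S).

Cov(W, S) = -436.2348

By bilinearity, Cov(W, S) = ac·σ²_R + bd·σ²_X + (ad+bc)·Cov(R, X), with a=2.8, b=5, c=1.5, d=-2.34.
ac·σ²_R = 2.8·1.5·58.4 = 245.28
bd·σ²_X = 5·(-2.34)·55 = -643.5
(ad+bc)·Cov(R, X) = (0.948)·(-40.1) = -38.0148
Cov(W, S) = 245.28 + (-643.5) + (-38.0148) = -436.2348.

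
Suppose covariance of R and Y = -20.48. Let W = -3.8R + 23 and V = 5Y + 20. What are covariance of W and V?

covariance of W and V = a·c·covariance of R and Y = (-3.8)·5·(-20.48) = 389.12. Additive constants drop out.

covariance of W and V = 389.12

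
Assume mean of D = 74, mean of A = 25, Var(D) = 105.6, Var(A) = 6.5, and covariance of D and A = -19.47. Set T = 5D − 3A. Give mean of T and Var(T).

mean of T = 5·mean of D + (-3)·mean of A = 5·74 + (-3)·25 = 295.
Var(T) = a²·Var(D) + b²·Var(A) + 2ab·covariance of D and A with a = 5, b = -3.
= 5²·105.6 + (-3)²·6.5 + 2·5·(-3)·(-19.47)
= 2640 + 58.5 + 584.1 = 3282.6.

mean of T = 295, Var(T) = 3282.6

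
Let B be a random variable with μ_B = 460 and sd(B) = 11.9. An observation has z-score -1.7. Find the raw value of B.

B = 439.77

B = μ_B + z·sd(B) = 460 + (-1.7)·11.9 = 439.77.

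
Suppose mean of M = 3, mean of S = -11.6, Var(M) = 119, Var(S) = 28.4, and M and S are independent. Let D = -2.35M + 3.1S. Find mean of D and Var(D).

mean of D = (-2.35)·mean of M + 3.1·mean of S = (-2.35)·3 + 3.1·(-11.6) = -43.01.
Var(D) = a²·Var(M) + b²·Var(S) + 2ab·Cov[M, S] with a = -2.35, b = 3.1.
Independence gives Cov[M, S] = 0.
= (-2.35)²·119 + 3.1²·28.4 + 2·(-2.35)·3.1·0
= 657.1775 + 272.924 + 0 = 930.1015.

mean of D = -43.01, Var(D) = 930.1015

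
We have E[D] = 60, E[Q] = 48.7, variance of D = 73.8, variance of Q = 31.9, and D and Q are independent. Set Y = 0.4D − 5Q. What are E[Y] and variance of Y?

E[Y] = -219.5, variance of Y = 809.308

E[Y] = 0.4·E[D] + (-5)·E[Q] = 0.4·60 + (-5)·48.7 = -219.5.
variance of Y = a²·variance of D + b²·variance of Q + 2ab·Cov[D, Q] with a = 0.4, b = -5.
Independence gives Cov[D, Q] = 0.
= 0.4²·73.8 + (-5)²·31.9 + 2·0.4·(-5)·0
= 11.808 + 797.5 + 0 = 809.308.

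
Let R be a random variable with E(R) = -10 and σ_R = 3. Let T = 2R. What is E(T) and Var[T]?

T = 2R is linear with a = 2, b = 0.
E(T) = a·E(R) + b = 2·(-10) = -20.
Var[R] = 3² = 9.
Var[T] = a²·Var[R] = 2²·9 = 36.

E(T) = -20, Var[T] = 36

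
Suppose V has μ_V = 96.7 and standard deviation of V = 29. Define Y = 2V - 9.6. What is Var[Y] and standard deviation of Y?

Y = 2V - 9.6 is linear with a = 2, b = -9.6.
Var[V] = 29² = 841.
Var[Y] = a²·Var[V] = 2²·841 = 3364 (the additive constant -9.6 does not affect variance).
standard deviation of Y = |a|·standard deviation of V = |2|·29 = 58.

Var[Y] = 3364, standard deviation of Y = 58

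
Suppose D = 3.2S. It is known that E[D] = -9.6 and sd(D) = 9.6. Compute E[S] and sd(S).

From D = 3.2S: E[D] = a·E[S] + b, so E[S] = (E[D] − b)/a = (-9.6 − 0)/3.2 = -3.
sd(D) = |a|·sd(S), so sd(S) = 9.6/|3.2| = 3.

E[S] = -3, sd(S) = 3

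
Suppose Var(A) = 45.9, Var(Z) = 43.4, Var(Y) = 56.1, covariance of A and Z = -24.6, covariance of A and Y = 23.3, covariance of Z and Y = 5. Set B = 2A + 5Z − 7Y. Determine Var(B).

Var(B) = a²·Var(A) + b²·Var(Z) + c²·Var(Y) + 2ab·covariance of A and Z + 2ac·covariance of A and Y + 2bc·covariance of Z and Y, with a = 2, b = 5, c = -7.
= 183.6 + 1085 + 2748.9 + (-492) + (-652.4) + (-350)
= 2523.1.

Var(B) = 2523.1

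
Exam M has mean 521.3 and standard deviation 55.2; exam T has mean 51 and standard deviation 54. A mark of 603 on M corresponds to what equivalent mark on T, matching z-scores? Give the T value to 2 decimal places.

T = 130.92

z = (603 − 521.3)/55.2 ≈ 1.4801.
T = 51 + z·54 = 51 + (603 − 521.3)·54/55.2 ≈ 130.92.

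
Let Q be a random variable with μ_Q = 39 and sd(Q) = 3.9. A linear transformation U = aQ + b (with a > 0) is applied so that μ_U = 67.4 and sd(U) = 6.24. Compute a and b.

sd(U) = a·sd(Q) (a > 0), so a = 6.24/3.9 = 1.6.
μ_U = a·μ_Q + b, so b = 67.4 − 1.6·39 = 5.

a = 1.6, b = 5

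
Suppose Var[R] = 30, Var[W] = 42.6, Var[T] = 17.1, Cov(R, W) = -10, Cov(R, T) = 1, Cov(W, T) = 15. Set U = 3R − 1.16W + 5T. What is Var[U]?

Var[U] = a²·Var[R] + b²·Var[W] + c²·Var[T] + 2ab·Cov(R, W) + 2ac·Cov(R, T) + 2bc·Cov(W, T), with a = 3, b = -1.16, c = 5.
= 270 + 57.32256 + 427.5 + 69.6 + 30 + (-174)
= 680.42256.

Var[U] = 680.42256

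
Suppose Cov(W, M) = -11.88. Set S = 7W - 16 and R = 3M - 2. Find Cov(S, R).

Cov(S, R) = a·c·Cov(W, M) = 7·3·(-11.88) = -249.48. Additive constants drop out.

Cov(S, R) = -249.48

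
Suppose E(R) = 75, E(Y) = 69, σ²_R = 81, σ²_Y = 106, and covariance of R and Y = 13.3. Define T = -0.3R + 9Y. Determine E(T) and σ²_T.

E(T) = (-0.3)·E(R) + 9·E(Y) = (-0.3)·75 + 9·69 = 598.5.
σ²_T = a²·σ²_R + b²·σ²_Y + 2ab·covariance of R and Y with a = -0.3, b = 9.
= (-0.3)²·81 + 9²·106 + 2·(-0.3)·9·13.3
= 7.29 + 8586 + (-71.82) = 8521.47.

E(T) = 598.5, σ²_T = 8521.47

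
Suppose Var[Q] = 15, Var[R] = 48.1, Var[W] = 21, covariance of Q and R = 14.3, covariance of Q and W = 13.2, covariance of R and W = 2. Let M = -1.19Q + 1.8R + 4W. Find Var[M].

Var[M] = a²·Var[Q] + b²·Var[R] + c²·Var[W] + 2ab·covariance of Q and R + 2ac·covariance of Q and W + 2bc·covariance of R and W, with a = -1.19, b = 1.8, c = 4.
= 21.2415 + 155.844 + 336 + (-61.2612) + (-125.664) + 28.8
= 354.9603.

Var[M] = 354.9603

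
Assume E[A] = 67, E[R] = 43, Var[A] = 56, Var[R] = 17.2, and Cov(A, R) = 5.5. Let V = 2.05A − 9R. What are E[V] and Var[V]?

E[V] = 2.05·E[A] + (-9)·E[R] = 2.05·67 + (-9)·43 = -249.65.
Var[V] = a²·Var[A] + b²·Var[R] + 2ab·Cov(A, R) with a = 2.05, b = -9.
= 2.05²·56 + (-9)²·17.2 + 2·2.05·(-9)·5.5
= 235.34 + 1393.2 + (-202.95) = 1425.59.

E[V] = -249.65, Var[V] = 1425.59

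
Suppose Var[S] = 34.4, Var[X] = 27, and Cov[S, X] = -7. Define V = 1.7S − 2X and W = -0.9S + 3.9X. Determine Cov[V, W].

Cov[V, W] = -322.242

By bilinearity, Cov[V, W] = ac·Var[S] + bd·Var[X] + (ad+bc)·Cov[S, X], with a=1.7, b=-2, c=-0.9, d=3.9.
ac·Var[S] = 1.7·(-0.9)·34.4 = -52.632
bd·Var[X] = (-2)·3.9·27 = -210.6
(ad+bc)·Cov[S, X] = (8.43)·(-7) = -59.01
Cov[V, W] = -52.632 + (-210.6) + (-59.01) = -322.242.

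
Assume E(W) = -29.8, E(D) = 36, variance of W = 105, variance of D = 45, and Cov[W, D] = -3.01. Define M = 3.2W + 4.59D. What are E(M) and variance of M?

E(M) = 3.2·E(W) + 4.59·E(D) = 3.2·(-29.8) + 4.59·36 = 69.88.
variance of M = a²·variance of W + b²·variance of D + 2ab·Cov[W, D] with a = 3.2, b = 4.59.
= 3.2²·105 + 4.59²·45 + 2·3.2·4.59·(-3.01)
= 1075.2 + 948.0645 + (-88.42176) = 1934.84274.

E(M) = 69.88, variance of M = 1934.84274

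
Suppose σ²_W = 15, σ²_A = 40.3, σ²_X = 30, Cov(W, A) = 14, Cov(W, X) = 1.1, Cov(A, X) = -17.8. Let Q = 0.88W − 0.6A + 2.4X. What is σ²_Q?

σ²_Q = a²·σ²_W + b²·σ²_A + c²·σ²_X + 2ab·Cov(W, A) + 2ac·Cov(W, X) + 2bc·Cov(A, X), with a = 0.88, b = -0.6, c = 2.4.
= 11.616 + 14.508 + 172.8 + (-14.784) + 4.6464 + 51.264
= 240.0504.

σ²_Q = 240.0504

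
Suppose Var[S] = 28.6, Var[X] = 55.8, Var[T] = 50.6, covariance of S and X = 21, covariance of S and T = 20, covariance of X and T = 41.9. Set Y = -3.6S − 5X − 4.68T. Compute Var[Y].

Var[Y] = a²·Var[S] + b²·Var[X] + c²·Var[T] + 2ab·covariance of S and X + 2ac·covariance of S and T + 2bc·covariance of X and T, with a = -3.6, b = -5, c = -4.68.
= 370.656 + 1395 + 1108.26144 + 756 + 673.92 + 1960.92
= 6264.75744.

Var[Y] = 6264.75744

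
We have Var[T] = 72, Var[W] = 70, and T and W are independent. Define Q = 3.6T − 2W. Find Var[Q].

Var[Q] = 1213.12

Var[Q] = a²·Var[T] + b²·Var[W] + 2ab·Cov(T, W) with a = 3.6, b = -2.
Independence gives Cov(T, W) = 0.
= 3.6²·72 + (-2)²·70 + 2·3.6·(-2)·0
= 933.12 + 280 + 0 = 1213.12.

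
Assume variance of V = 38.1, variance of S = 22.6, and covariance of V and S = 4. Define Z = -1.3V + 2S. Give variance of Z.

variance of Z = 133.989

variance of Z = a²·variance of V + b²·variance of S + 2ab·covariance of V and S with a = -1.3, b = 2.
= (-1.3)²·38.1 + 2²·22.6 + 2·(-1.3)·2·4
= 64.389 + 90.4 + (-20.8) = 133.989.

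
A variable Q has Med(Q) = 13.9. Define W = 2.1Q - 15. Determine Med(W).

A linear map preserves order up to sign, so Med(W) = a·Med(Q) + b = 2.1·13.9 + (-15) = 14.19.

Med(W) = 14.19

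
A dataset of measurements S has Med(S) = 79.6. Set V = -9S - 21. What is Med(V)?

A linear map preserves order up to sign, so Med(V) = a·Med(S) + b = (-9)·79.6 + (-21) = -737.4.

Med(V) = -737.4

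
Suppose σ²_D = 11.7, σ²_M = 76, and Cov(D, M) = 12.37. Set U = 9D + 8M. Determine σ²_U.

σ²_U = a²·σ²_D + b²·σ²_M + 2ab·Cov(D, M) with a = 9, b = 8.
= 9²·11.7 + 8²·76 + 2·9·8·12.37
= 947.7 + 4864 + 1781.28 = 7592.98.

σ²_U = 7592.98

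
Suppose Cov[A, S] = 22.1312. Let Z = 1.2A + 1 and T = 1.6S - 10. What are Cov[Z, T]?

Cov[Z, T] = a·c·Cov[A, S] = 1.2·1.6·22.1312 = 42.491904. Additive constants drop out.

Cov[Z, T] = 42.491904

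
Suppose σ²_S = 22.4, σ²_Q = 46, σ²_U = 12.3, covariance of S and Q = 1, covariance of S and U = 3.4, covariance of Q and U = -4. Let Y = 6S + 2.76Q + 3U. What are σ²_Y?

σ²_Y = a²·σ²_S + b²·σ²_Q + c²·σ²_U + 2ab·covariance of S and Q + 2ac·covariance of S and U + 2bc·covariance of Q and U, with a = 6, b = 2.76, c = 3.
= 806.4 + 350.4096 + 110.7 + 33.12 + 122.4 + (-66.24)
= 1356.7896.

σ²_Y = 1356.7896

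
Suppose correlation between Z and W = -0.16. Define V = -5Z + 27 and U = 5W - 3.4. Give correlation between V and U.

Linear rescalings preserve |correlation|; the slopes -5 and 5 have opposite signs, so the correlation flips sign: correlation between V and U = −correlation between Z and W = 0.16.

correlation between V and U = 0.16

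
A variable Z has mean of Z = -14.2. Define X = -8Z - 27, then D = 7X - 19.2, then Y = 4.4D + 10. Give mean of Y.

mean of X = (-8)·(-14.2) + (-27) = 86.6.
mean of D = 7·86.6 + (-19.2) = 587.
mean of Y = 4.4·587 + 10 = 2592.8.

mean of Y = 2592.8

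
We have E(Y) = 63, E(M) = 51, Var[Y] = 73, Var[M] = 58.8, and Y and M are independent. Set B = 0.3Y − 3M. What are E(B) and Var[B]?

E(B) = -134.1, Var[B] = 535.77

E(B) = 0.3·E(Y) + (-3)·E(M) = 0.3·63 + (-3)·51 = -134.1.
Var[B] = a²·Var[Y] + b²·Var[M] + 2ab·Cov(Y, M) with a = 0.3, b = -3.
Independence gives Cov(Y, M) = 0.
= 0.3²·73 + (-3)²·58.8 + 2·0.3·(-3)·0
= 6.57 + 529.2 + 0 = 535.77.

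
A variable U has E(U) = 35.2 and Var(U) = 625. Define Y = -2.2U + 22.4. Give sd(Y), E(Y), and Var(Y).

Y = -2.2U + 22.4 is linear with a = -2.2, b = 22.4.
sd(U) = √625 = 25.
sd(Y) = |a|·sd(U) = |-2.2|·25 = 55.
E(Y) = a·E(U) + b = (-2.2)·35.2 + 22.4 = -55.04.
Var(Y) = a²·Var(U) = (-2.2)²·625 = 3025 (the additive constant 22.4 does not affect variance).

sd(Y) = 55, E(Y) = -55.04, Var(Y) = 3025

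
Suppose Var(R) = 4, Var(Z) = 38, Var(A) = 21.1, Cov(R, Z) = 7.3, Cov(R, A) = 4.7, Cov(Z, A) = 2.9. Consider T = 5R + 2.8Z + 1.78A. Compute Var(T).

Var(T) = a²·Var(R) + b²·Var(Z) + c²·Var(A) + 2ab·Cov(R, Z) + 2ac·Cov(R, A) + 2bc·Cov(Z, A), with a = 5, b = 2.8, c = 1.78.
= 100 + 297.92 + 66.85324 + 204.4 + 83.66 + 28.9072
= 781.74044.

Var(T) = 781.74044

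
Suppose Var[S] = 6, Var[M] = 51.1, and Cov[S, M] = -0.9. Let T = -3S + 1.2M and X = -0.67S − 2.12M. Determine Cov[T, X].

Cov[T, X] = -122.9388

By bilinearity, Cov[T, X] = ac·Var[S] + bd·Var[M] + (ad+bc)·Cov[S, M], with a=-3, b=1.2, c=-0.67, d=-2.12.
ac·Var[S] = (-3)·(-0.67)·6 = 12.06
bd·Var[M] = 1.2·(-2.12)·51.1 = -129.9984
(ad+bc)·Cov[S, M] = (5.556)·(-0.9) = -5.0004
Cov[T, X] = 12.06 + (-129.9984) + (-5.0004) = -122.9388.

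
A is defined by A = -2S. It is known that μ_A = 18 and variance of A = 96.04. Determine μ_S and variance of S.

From A = -2S: μ_A = a·μ_S + b, so μ_S = (μ_A − b)/a = (18 − 0)/(-2) = -9.
variance of A = a²·variance of S, so variance of S = 96.04/(-2)² = 24.01.

μ_S = -9, variance of S = 24.01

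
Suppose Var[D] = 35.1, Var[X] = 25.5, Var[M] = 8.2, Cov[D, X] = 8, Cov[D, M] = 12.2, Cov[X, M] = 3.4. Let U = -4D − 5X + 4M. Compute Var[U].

Var[U] = 1123.9

Var[U] = a²·Var[D] + b²·Var[X] + c²·Var[M] + 2ab·Cov[D, X] + 2ac·Cov[D, M] + 2bc·Cov[X, M], with a = -4, b = -5, c = 4.
= 561.6 + 637.5 + 131.2 + 320 + (-390.4) + (-136)
= 1123.9.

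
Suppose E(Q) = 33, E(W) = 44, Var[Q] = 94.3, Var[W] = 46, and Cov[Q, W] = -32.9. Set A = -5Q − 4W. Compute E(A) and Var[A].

E(A) = (-5)·E(Q) + (-4)·E(W) = (-5)·33 + (-4)·44 = -341.
Var[A] = a²·Var[Q] + b²·Var[W] + 2ab·Cov[Q, W] with a = -5, b = -4.
= (-5)²·94.3 + (-4)²·46 + 2·(-5)·(-4)·(-32.9)
= 2357.5 + 736 + (-1316) = 1777.5.

E(A) = -341, Var[A] = 1777.5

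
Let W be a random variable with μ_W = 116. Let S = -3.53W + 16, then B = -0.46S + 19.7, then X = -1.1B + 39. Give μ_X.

μ_X = -181.77088

μ_S = (-3.53)·116 + 16 = -393.48.
μ_B = (-0.46)·(-393.48) + 19.7 = 200.7008.
μ_X = (-1.1)·200.7008 + 39 = -181.77088.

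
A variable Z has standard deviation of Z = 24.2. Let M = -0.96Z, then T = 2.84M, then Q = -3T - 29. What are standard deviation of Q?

standard deviation of Q = 197.93664

standard deviation of M = |-0.96|·24.2 = 23.232.
standard deviation of T = |2.84|·23.232 = 65.97888.
standard deviation of Q = |-3|·65.97888 = 197.93664.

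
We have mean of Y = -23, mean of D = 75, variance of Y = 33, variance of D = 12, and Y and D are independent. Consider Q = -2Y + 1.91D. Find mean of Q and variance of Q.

mean of Q = (-2)·mean of Y + 1.91·mean of D = (-2)·(-23) + 1.91·75 = 189.25.
variance of Q = a²·variance of Y + b²·variance of D + 2ab·covariance of Y and D with a = -2, b = 1.91.
Independence gives covariance of Y and D = 0.
= (-2)²·33 + 1.91²·12 + 2·(-2)·1.91·0
= 132 + 43.7772 + 0 = 175.7772.

mean of Q = 189.25, variance of Q = 175.7772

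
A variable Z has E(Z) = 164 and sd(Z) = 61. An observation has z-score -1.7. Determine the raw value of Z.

Z = 60.3

Z = E(Z) + z·sd(Z) = 164 + (-1.7)·61 = 60.3.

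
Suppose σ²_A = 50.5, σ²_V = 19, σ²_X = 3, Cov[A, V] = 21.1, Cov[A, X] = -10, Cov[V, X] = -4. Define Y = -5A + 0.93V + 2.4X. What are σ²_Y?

σ²_Y = 1322.1271

σ²_Y = a²·σ²_A + b²·σ²_V + c²·σ²_X + 2ab·Cov[A, V] + 2ac·Cov[A, X] + 2bc·Cov[V, X], with a = -5, b = 0.93, c = 2.4.
= 1262.5 + 16.4331 + 17.28 + (-196.23) + 240 + (-17.856)
= 1322.1271.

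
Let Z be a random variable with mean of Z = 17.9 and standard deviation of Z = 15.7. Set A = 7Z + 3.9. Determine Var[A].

Var[A] = 12078.01

A = 7Z + 3.9 is linear with a = 7, b = 3.9.
Var[Z] = 15.7² = 246.49.
Var[A] = a²·Var[Z] = 7²·246.49 = 12078.01 (the additive constant 3.9 does not affect variance).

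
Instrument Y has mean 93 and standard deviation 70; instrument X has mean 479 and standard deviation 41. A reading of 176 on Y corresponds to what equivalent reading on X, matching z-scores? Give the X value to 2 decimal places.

X = 527.61

z = (176 − 93)/70 ≈ 1.1857.
X = 479 + z·41 = 479 + (176 − 93)·41/70 ≈ 527.61.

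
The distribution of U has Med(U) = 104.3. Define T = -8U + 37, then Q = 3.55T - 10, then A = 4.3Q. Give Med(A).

Med(T) = (-8)·104.3 + 37 = -797.4.
Med(Q) = 3.55·(-797.4) + (-10) = -2840.77.
Med(A) = 4.3·(-2840.77) = -12215.311.

Med(A) = -12215.311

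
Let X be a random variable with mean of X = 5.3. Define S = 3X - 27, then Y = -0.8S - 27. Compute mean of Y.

mean of Y = -18.12

mean of S = 3·5.3 + (-27) = -11.1.
mean of Y = (-0.8)·(-11.1) + (-27) = -18.12.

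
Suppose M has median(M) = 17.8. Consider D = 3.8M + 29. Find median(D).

A linear map preserves order up to sign, so median(D) = a·median(M) + b = 3.8·17.8 + 29 = 96.64.

median(D) = 96.64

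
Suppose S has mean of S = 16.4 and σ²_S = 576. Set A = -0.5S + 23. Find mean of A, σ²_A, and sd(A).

mean of A = 14.8, σ²_A = 144, sd(A) = 12

A = -0.5S + 23 is linear with a = -0.5, b = 23.
mean of A = a·mean of S + b = (-0.5)·16.4 + 23 = 14.8.
σ²_A = a²·σ²_S = (-0.5)²·576 = 144 (the additive constant 23 does not affect variance).
sd(S) = √576 = 24.
sd(A) = |a|·sd(S) = |-0.5|·24 = 12.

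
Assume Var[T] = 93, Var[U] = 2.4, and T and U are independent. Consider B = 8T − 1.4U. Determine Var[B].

Var[B] = 5956.704

Var[B] = a²·Var[T] + b²·Var[U] + 2ab·covariance of T and U with a = 8, b = -1.4.
Independence gives covariance of T and U = 0.
= 8²·93 + (-1.4)²·2.4 + 2·8·(-1.4)·0
= 5952 + 4.704 + 0 = 5956.704.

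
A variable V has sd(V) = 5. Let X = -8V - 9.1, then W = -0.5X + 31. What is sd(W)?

sd(X) = |-8|·5 = 40.
sd(W) = |-0.5|·40 = 20.

sd(W) = 20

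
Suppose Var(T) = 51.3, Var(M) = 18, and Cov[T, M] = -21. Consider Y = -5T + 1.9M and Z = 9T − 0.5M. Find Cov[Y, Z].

By bilinearity, Cov[Y, Z] = ac·Var(T) + bd·Var(M) + (ad+bc)·Cov[T, M], with a=-5, b=1.9, c=9, d=-0.5.
ac·Var(T) = (-5)·9·51.3 = -2308.5
bd·Var(M) = 1.9·(-0.5)·18 = -17.1
(ad+bc)·Cov[T, M] = (19.6)·(-21) = -411.6
Cov[Y, Z] = -2308.5 + (-17.1) + (-411.6) = -2737.2.

Cov[Y, Z] = -2737.2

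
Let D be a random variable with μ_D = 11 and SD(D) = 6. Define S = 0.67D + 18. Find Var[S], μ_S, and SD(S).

S = 0.67D + 18 is linear with a = 0.67, b = 18.
Var[D] = 6² = 36.
Var[S] = a²·Var[D] = 0.67²·36 = 16.1604 (the additive constant 18 does not affect variance).
μ_S = a·μ_D + b = 0.67·11 + 18 = 25.37.
SD(S) = |a|·SD(D) = |0.67|·6 = 4.02.

Var[S] = 16.1604, μ_S = 25.37, SD(S) = 4.02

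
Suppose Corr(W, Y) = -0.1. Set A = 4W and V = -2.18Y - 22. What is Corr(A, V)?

Corr(A, V) = 0.1

Linear rescalings preserve |correlation|; the slopes 4 and -2.18 have opposite signs, so the correlation flips sign: Corr(A, V) = −Corr(W, Y) = 0.1.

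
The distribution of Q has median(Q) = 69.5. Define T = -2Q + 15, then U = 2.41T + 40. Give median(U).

median(T) = (-2)·69.5 + 15 = -124.
median(U) = 2.41·(-124) + 40 = -258.84.

median(U) = -258.84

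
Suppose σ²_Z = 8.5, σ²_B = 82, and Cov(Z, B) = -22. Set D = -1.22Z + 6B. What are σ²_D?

σ²_D = a²·σ²_Z + b²·σ²_B + 2ab·Cov(Z, B) with a = -1.22, b = 6.
= (-1.22)²·8.5 + 6²·82 + 2·(-1.22)·6·(-22)
= 12.6514 + 2952 + 322.08 = 3286.7314.

σ²_D = 3286.7314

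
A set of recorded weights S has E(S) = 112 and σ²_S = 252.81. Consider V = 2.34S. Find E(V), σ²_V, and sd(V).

E(V) = 262.08, σ²_V = 1384.286436, sd(V) = 37.206

V = 2.34S is linear with a = 2.34, b = 0.
E(V) = a·E(S) + b = 2.34·112 = 262.08.
σ²_V = a²·σ²_S = 2.34²·252.81 = 1384.286436.
sd(S) = √252.81 = 15.9.
sd(V) = |a|·sd(S) = |2.34|·15.9 = 37.206.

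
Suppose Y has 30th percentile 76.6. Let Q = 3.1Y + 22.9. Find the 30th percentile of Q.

30th percentile of Q = 260.36

Since a = 3.1 > 0 the transformation is increasing, so the 30th percentile of Q = a·(P_{30} of Y) + b = 3.1·76.6 + 22.9 = 260.36.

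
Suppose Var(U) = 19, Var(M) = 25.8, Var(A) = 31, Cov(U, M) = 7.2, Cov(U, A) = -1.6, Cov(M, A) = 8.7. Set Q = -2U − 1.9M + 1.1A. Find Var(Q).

Var(Q) = a²·Var(U) + b²·Var(M) + c²·Var(A) + 2ab·Cov(U, M) + 2ac·Cov(U, A) + 2bc·Cov(M, A), with a = -2, b = -1.9, c = 1.1.
= 76 + 93.138 + 37.51 + 54.72 + 7.04 + (-36.366)
= 232.042.

Var(Q) = 232.042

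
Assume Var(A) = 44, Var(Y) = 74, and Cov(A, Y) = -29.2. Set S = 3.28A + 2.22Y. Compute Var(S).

Var(S) = a²·Var(A) + b²·Var(Y) + 2ab·Cov(A, Y) with a = 3.28, b = 2.22.
= 3.28²·44 + 2.22²·74 + 2·3.28·2.22·(-29.2)
= 473.3696 + 364.7016 + (-425.24544) = 412.82576.

Var(S) = 412.82576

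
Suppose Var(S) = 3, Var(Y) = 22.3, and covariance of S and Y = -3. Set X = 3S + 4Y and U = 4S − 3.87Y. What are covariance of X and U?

covariance of X and U = -322.374

By bilinearity, covariance of X and U = ac·Var(S) + bd·Var(Y) + (ad+bc)·covariance of S and Y, with a=3, b=4, c=4, d=-3.87.
ac·Var(S) = 3·4·3 = 36
bd·Var(Y) = 4·(-3.87)·22.3 = -345.204
(ad+bc)·covariance of S and Y = (4.39)·(-3) = -13.17
covariance of X and U = 36 + (-345.204) + (-13.17) = -322.374.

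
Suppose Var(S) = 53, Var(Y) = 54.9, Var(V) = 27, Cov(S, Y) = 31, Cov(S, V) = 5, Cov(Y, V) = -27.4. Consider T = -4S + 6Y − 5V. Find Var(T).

Var(T) = a²·Var(S) + b²·Var(Y) + c²·Var(V) + 2ab·Cov(S, Y) + 2ac·Cov(S, V) + 2bc·Cov(Y, V), with a = -4, b = 6, c = -5.
= 848 + 1976.4 + 675 + (-1488) + 200 + 1644
= 3855.4.

Var(T) = 3855.4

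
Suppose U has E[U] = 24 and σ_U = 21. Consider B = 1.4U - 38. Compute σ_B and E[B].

σ_B = 29.4, E[B] = -4.4

B = 1.4U - 38 is linear with a = 1.4, b = -38.
σ_B = |a|·σ_U = |1.4|·21 = 29.4.
E[B] = a·E[U] + b = 1.4·24 + (-38) = -4.4.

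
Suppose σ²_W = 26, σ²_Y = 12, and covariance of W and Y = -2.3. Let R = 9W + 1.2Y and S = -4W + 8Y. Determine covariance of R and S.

By bilinearity, covariance of R and S = ac·σ²_W + bd·σ²_Y + (ad+bc)·covariance of W and Y, with a=9, b=1.2, c=-4, d=8.
ac·σ²_W = 9·(-4)·26 = -936
bd·σ²_Y = 1.2·8·12 = 115.2
(ad+bc)·covariance of W and Y = (67.2)·(-2.3) = -154.56
covariance of R and S = -936 + 115.2 + (-154.56) = -975.36.

covariance of R and S = -975.36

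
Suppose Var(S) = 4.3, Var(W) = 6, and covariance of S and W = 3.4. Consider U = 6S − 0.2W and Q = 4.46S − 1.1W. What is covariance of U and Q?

covariance of U and Q = 90.9152

By bilinearity, covariance of U and Q = ac·Var(S) + bd·Var(W) + (ad+bc)·covariance of S and W, with a=6, b=-0.2, c=4.46, d=-1.1.
ac·Var(S) = 6·4.46·4.3 = 115.068
bd·Var(W) = (-0.2)·(-1.1)·6 = 1.32
(ad+bc)·covariance of S and W = (-7.492)·3.4 = -25.4728
covariance of U and Q = 115.068 + 1.32 + (-25.4728) = 90.9152.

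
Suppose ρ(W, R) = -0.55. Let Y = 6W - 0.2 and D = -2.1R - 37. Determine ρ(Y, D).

ρ(Y, D) = 0.55

Linear rescalings preserve |correlation|; the slopes 6 and -2.1 have opposite signs, so the correlation flips sign: ρ(Y, D) = −ρ(W, R) = 0.55.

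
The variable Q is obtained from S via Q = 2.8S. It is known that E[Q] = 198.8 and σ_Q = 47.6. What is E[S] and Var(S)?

E[S] = 71, Var(S) = 289

From Q = 2.8S: E[Q] = a·E[S] + b, so E[S] = (E[Q] − b)/a = (198.8 − 0)/2.8 = 71.
Var(Q) = 47.6² = 2265.76.
Var(Q) = a²·Var(S), so Var(S) = 2265.76/2.8² = 289.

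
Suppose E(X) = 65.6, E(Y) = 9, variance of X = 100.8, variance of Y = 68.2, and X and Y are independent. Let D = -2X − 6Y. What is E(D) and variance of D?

E(D) = -185.2, variance of D = 2858.4

E(D) = (-2)·E(X) + (-6)·E(Y) = (-2)·65.6 + (-6)·9 = -185.2.
variance of D = a²·variance of X + b²·variance of Y + 2ab·Cov[X, Y] with a = -2, b = -6.
Independence gives Cov[X, Y] = 0.
= (-2)²·100.8 + (-6)²·68.2 + 2·(-2)·(-6)·0
= 403.2 + 2455.2 + 0 = 2858.4.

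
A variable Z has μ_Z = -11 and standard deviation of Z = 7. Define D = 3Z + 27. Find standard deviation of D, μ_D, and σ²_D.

standard deviation of D = 21, μ_D = -6, σ²_D = 441

D = 3Z + 27 is linear with a = 3, b = 27.
standard deviation of D = |a|·standard deviation of Z = |3|·7 = 21.
μ_D = a·μ_Z + b = 3·(-11) + 27 = -6.
σ²_Z = 7² = 49.
σ²_D = a²·σ²_Z = 3²·49 = 441 (the additive constant 27 does not affect variance).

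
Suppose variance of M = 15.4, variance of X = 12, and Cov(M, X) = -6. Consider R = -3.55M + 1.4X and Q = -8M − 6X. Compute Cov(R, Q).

By bilinearity, Cov(R, Q) = ac·variance of M + bd·variance of X + (ad+bc)·Cov(M, X), with a=-3.55, b=1.4, c=-8, d=-6.
ac·variance of M = (-3.55)·(-8)·15.4 = 437.36
bd·variance of X = 1.4·(-6)·12 = -100.8
(ad+bc)·Cov(M, X) = (10.1)·(-6) = -60.6
Cov(R, Q) = 437.36 + (-100.8) + (-60.6) = 275.96.

Cov(R, Q) = 275.96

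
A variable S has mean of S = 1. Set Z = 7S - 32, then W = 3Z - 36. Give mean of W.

mean of Z = 7·1 + (-32) = -25.
mean of W = 3·(-25) + (-36) = -111.

mean of W = -111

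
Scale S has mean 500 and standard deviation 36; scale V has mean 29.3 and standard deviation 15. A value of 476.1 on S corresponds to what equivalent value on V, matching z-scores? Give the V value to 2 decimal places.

V = 19.34

z = (476.1 − 500)/36 ≈ -0.6639.
V = 29.3 + z·15 = 29.3 + (476.1 − 500)·15/36 ≈ 19.34.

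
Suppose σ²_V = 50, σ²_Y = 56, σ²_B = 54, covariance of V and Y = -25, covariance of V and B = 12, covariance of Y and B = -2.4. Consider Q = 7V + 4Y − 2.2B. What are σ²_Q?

σ²_Q = 1880

σ²_Q = a²·σ²_V + b²·σ²_Y + c²·σ²_B + 2ab·covariance of V and Y + 2ac·covariance of V and B + 2bc·covariance of Y and B, with a = 7, b = 4, c = -2.2.
= 2450 + 896 + 261.36 + (-1400) + (-369.6) + 42.24
= 1880.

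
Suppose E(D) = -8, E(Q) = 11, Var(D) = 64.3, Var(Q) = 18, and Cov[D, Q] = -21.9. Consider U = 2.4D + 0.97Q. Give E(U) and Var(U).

E(U) = 2.4·E(D) + 0.97·E(Q) = 2.4·(-8) + 0.97·11 = -8.53.
Var(U) = a²·Var(D) + b²·Var(Q) + 2ab·Cov[D, Q] with a = 2.4, b = 0.97.
= 2.4²·64.3 + 0.97²·18 + 2·2.4·0.97·(-21.9)
= 370.368 + 16.9362 + (-101.9664) = 285.3378.

E(U) = -8.53, Var(U) = 285.3378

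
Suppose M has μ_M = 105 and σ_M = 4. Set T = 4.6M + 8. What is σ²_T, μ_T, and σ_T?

T = 4.6M + 8 is linear with a = 4.6, b = 8.
σ²_M = 4² = 16.
σ²_T = a²·σ²_M = 4.6²·16 = 338.56 (the additive constant 8 does not affect variance).
μ_T = a·μ_M + b = 4.6·105 + 8 = 491.
σ_T = |a|·σ_M = |4.6|·4 = 18.4.

σ²_T = 338.56, μ_T = 491, σ_T = 18.4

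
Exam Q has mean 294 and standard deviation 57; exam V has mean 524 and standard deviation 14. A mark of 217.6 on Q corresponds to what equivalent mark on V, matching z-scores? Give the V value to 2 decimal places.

V = 505.24

z = (217.6 − 294)/57 ≈ -1.3404.
V = 524 + z·14 = 524 + (217.6 − 294)·14/57 ≈ 505.24.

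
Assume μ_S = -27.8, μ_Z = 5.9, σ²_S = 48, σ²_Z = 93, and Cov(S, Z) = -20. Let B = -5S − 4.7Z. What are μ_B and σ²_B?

μ_B = (-5)·μ_S + (-4.7)·μ_Z = (-5)·(-27.8) + (-4.7)·5.9 = 111.27.
σ²_B = a²·σ²_S + b²·σ²_Z + 2ab·Cov(S, Z) with a = -5, b = -4.7.
= (-5)²·48 + (-4.7)²·93 + 2·(-5)·(-4.7)·(-20)
= 1200 + 2054.37 + (-940) = 2314.37.

μ_B = 111.27, σ²_B = 2314.37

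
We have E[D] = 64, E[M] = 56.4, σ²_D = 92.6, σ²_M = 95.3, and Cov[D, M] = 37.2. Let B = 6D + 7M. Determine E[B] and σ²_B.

E[B] = 6·E[D] + 7·E[M] = 6·64 + 7·56.4 = 778.8.
σ²_B = a²·σ²_D + b²·σ²_M + 2ab·Cov[D, M] with a = 6, b = 7.
= 6²·92.6 + 7²·95.3 + 2·6·7·37.2
= 3333.6 + 4669.7 + 3124.8 = 11128.1.

E[B] = 778.8, σ²_B = 11128.1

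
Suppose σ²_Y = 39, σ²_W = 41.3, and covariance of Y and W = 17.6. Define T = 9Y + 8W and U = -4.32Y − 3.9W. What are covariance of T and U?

covariance of T and U = -4030.896

By bilinearity, covariance of T and U = ac·σ²_Y + bd·σ²_W + (ad+bc)·covariance of Y and W, with a=9, b=8, c=-4.32, d=-3.9.
ac·σ²_Y = 9·(-4.32)·39 = -1516.32
bd·σ²_W = 8·(-3.9)·41.3 = -1288.56
(ad+bc)·covariance of Y and W = (-69.66)·17.6 = -1226.016
covariance of T and U = -1516.32 + (-1288.56) + (-1226.016) = -4030.896.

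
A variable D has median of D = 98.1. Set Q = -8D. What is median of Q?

median of Q = -784.8

A linear map preserves order up to sign, so median of Q = a·median of D + b = (-8)·98.1 = -784.8.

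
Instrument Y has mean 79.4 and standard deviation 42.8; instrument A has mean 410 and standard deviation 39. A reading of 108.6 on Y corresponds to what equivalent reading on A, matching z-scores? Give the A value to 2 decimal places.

z = (108.6 − 79.4)/42.8 ≈ 0.6822.
A = 410 + z·39 = 410 + (108.6 − 79.4)·39/42.8 ≈ 436.61.

A = 436.61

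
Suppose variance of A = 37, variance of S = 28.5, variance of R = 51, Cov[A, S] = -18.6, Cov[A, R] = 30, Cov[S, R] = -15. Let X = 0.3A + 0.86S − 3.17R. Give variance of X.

variance of X = 552.0309

variance of X = a²·variance of A + b²·variance of S + c²·variance of R + 2ab·Cov[A, S] + 2ac·Cov[A, R] + 2bc·Cov[S, R], with a = 0.3, b = 0.86, c = -3.17.
= 3.33 + 21.0786 + 512.4939 + (-9.5976) + (-57.06) + 81.786
= 552.0309.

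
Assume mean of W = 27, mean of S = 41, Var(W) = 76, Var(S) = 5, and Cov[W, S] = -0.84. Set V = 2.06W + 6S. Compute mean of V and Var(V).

mean of V = 301.62, Var(V) = 481.7488

mean of V = 2.06·mean of W + 6·mean of S = 2.06·27 + 6·41 = 301.62.
Var(V) = a²·Var(W) + b²·Var(S) + 2ab·Cov[W, S] with a = 2.06, b = 6.
= 2.06²·76 + 6²·5 + 2·2.06·6·(-0.84)
= 322.5136 + 180 + (-20.7648) = 481.7488.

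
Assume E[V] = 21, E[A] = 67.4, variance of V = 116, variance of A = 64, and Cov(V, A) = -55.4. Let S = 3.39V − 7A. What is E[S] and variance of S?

E[S] = 3.39·E[V] + (-7)·E[A] = 3.39·21 + (-7)·67.4 = -400.61.
variance of S = a²·variance of V + b²·variance of A + 2ab·Cov(V, A) with a = 3.39, b = -7.
= 3.39²·116 + (-7)²·64 + 2·3.39·(-7)·(-55.4)
= 1333.0836 + 3136 + 2629.284 = 7098.3676.

E[S] = -400.61, variance of S = 7098.3676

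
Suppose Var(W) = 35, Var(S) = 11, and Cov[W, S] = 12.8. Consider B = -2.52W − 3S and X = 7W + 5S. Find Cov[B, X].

Cov[B, X] = -1212.48

By bilinearity, Cov[B, X] = ac·Var(W) + bd·Var(S) + (ad+bc)·Cov[W, S], with a=-2.52, b=-3, c=7, d=5.
ac·Var(W) = (-2.52)·7·35 = -617.4
bd·Var(S) = (-3)·5·11 = -165
(ad+bc)·Cov[W, S] = (-33.6)·12.8 = -430.08
Cov[B, X] = -617.4 + (-165) + (-430.08) = -1212.48.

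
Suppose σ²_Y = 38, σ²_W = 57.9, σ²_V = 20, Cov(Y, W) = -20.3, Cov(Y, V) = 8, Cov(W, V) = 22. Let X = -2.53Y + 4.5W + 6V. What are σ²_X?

σ²_X = 3543.0602

σ²_X = a²·σ²_Y + b²·σ²_W + c²·σ²_V + 2ab·Cov(Y, W) + 2ac·Cov(Y, V) + 2bc·Cov(W, V), with a = -2.53, b = 4.5, c = 6.
= 243.2342 + 1172.475 + 720 + 462.231 + (-242.88) + 1188
= 3543.0602.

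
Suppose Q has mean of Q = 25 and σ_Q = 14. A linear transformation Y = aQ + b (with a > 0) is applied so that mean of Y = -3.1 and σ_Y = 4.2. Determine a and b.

a = 0.3, b = -10.6

σ_Y = a·σ_Q (a > 0), so a = 4.2/14 = 0.3.
mean of Y = a·mean of Q + b, so b = -3.1 − 0.3·25 = -10.6.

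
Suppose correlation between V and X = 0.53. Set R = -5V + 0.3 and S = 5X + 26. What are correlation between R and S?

Linear rescalings preserve |correlation|; the slopes -5 and 5 have opposite signs, so the correlation flips sign: correlation between R and S = −correlation between V and X = -0.53.

correlation between R and S = -0.53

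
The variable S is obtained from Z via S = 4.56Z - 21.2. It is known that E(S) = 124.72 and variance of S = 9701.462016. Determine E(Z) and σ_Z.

From S = 4.56Z - 21.2: E(S) = a·E(Z) + b, so E(Z) = (E(S) − b)/a = (124.72 − (-21.2))/4.56 = 32.
σ_S = √9701.462016 = 98.496.
σ_S = |a|·σ_Z, so σ_Z = 98.496/|4.56| = 21.6.

E(Z) = 32, σ_Z = 21.6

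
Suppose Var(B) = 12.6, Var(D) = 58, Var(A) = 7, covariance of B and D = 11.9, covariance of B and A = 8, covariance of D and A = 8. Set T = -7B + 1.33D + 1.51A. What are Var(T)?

Var(T) = a²·Var(B) + b²·Var(D) + c²·Var(A) + 2ab·covariance of B and D + 2ac·covariance of B and A + 2bc·covariance of D and A, with a = -7, b = 1.33, c = 1.51.
= 617.4 + 102.5962 + 15.9607 + (-221.578) + (-169.12) + 32.1328
= 377.3917.

Var(T) = 377.3917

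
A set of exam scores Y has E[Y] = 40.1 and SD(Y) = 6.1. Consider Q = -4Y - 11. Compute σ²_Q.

Q = -4Y - 11 is linear with a = -4, b = -11.
σ²_Y = 6.1² = 37.21.
σ²_Q = a²·σ²_Y = (-4)²·37.21 = 595.36 (the additive constant -11 does not affect variance).

σ²_Q = 595.36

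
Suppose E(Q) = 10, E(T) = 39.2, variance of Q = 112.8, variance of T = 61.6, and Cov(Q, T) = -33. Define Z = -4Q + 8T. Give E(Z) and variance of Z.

E(Z) = 273.6, variance of Z = 7859.2

E(Z) = (-4)·E(Q) + 8·E(T) = (-4)·10 + 8·39.2 = 273.6.
variance of Z = a²·variance of Q + b²·variance of T + 2ab·Cov(Q, T) with a = -4, b = 8.
= (-4)²·112.8 + 8²·61.6 + 2·(-4)·8·(-33)
= 1804.8 + 3942.4 + 2112 = 7859.2.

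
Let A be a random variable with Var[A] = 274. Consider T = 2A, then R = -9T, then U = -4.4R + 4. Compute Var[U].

Var[T] = 2²·274 = 1096.
Var[R] = (-9)²·1096 = 88776.
Var[U] = (-4.4)²·88776 = 1718703.36.

Var[U] = 1718703.36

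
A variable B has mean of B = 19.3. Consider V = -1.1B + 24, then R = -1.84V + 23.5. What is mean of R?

mean of V = (-1.1)·19.3 + 24 = 2.77.
mean of R = (-1.84)·2.77 + 23.5 = 18.4032.

mean of R = 18.4032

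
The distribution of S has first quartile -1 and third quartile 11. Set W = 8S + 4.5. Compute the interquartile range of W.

IQR of S = Q3 − Q1 = 11 − (-1) = 12.
Under W = aS + b, IQR(W) = |a|·IQR(S) = |8|·12 = 96 (shifts cancel; spread scales by |a|).

IQR(W) = 96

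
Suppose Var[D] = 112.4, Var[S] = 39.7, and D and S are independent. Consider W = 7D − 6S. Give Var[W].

Var[W] = 6936.8

Var[W] = a²·Var[D] + b²·Var[S] + 2ab·covariance of D and S with a = 7, b = -6.
Independence gives covariance of D and S = 0.
= 7²·112.4 + (-6)²·39.7 + 2·7·(-6)·0
= 5507.6 + 1429.2 + 0 = 6936.8.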